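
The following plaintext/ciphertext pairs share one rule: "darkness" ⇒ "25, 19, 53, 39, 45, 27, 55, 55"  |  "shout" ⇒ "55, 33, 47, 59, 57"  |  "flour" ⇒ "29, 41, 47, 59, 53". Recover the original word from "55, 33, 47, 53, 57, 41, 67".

d(#4)→25 and a(#1)→19: differences scale by 2, so n = 2·pos + 17. Each letter becomes 2×(its alphabet position, a=1..z=26) + 17.
Undoing it on 55, 33, 47, 53, 57, 41, 67: 55→(55−17)÷2=19=s, 33→(33−17)÷2=8=h, 47→(47−17)÷2=15=o, 53→(53−17)÷2=18=r, 57→(57−17)÷2=20=t, 41→(41−17)÷2=12=l, 67→(67−17)÷2=25=y.

shortly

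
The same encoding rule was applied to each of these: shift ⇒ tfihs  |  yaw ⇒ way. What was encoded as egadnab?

The output letters match the input read backwards: shift reversed is tfihs. It's just the letters in reverse order.
Decoding egadnab: then reverse → bandage.

bandage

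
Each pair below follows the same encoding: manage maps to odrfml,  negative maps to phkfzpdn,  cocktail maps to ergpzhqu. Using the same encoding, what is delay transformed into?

Each letter shifts forward by (position + 2), i.e. 2, 3, 4, … — the shift grows by one for each successive letter.
For delay: d+2=f, e+3=h, l+4=p, a+5=f, y+6=e.

fhpfe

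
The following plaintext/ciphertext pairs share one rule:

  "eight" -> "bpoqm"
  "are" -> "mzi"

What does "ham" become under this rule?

uip

Two steps: reverse the string, then apply a Caesar shift of +8.
Applying it to ham: reverse → mah; then shift: m+8=u, a+8=i, h+8=p.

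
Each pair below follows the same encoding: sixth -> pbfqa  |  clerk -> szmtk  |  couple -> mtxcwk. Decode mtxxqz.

ripple

The output letters match the input read backwards, each shifted +8: sixth reversed is htxis. The word is reversed, then every letter is shifted forward by 8.
Reversing it on mtxxqz: shift back: m−8=e, t−8=l, x−8=p, x−8=p, q−8=i, z−8=r → elppir; then reverse → ripple.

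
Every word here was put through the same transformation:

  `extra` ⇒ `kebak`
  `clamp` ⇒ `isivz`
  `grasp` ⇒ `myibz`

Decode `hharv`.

In extra: e→k is +6, x→e is +7, t→b is +8, r→a is +9 — the shift increases by 1 each position. Each letter shifts forward by (position + 6), i.e. 6, 7, 8, … — the shift grows by one for each successive letter.
Decoding hharv: h−6=b, h−7=a, a−8=s, r−9=i, v−10=l.

basil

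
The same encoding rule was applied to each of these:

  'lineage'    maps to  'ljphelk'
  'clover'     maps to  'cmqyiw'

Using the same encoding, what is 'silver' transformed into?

sjnyiw

In lineage: l→l is +0, i→j is +1, n→p is +2, e→h is +3 — the shift increases by 1 each position. The shift increases by 1 at each position, starting from +0: 0, 1, 2, ….
Applying it to silver: s+0=s, i+1=j, l+2=n, v+3=y, e+4=i, r+5=w.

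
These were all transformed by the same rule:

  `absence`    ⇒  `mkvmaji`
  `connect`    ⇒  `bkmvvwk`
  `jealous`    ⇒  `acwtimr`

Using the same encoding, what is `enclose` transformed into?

The output letters match the input read backwards, each shifted +8: absence reversed is ecnesba. Two steps: reverse the string, then apply a Caesar shift of +8.
For enclose: reverse → esolcne; then shift: e+8=m, s+8=a, o+8=w, l+8=t, c+8=k, n+8=v, e+8=m.

mawtkvm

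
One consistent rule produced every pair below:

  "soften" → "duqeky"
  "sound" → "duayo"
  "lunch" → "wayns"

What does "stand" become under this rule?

Two shifts are in play — +6 for a/e/i/o/u, +11 for every other letter.
Applying it to stand: s(cons)+11=d, t(cons)+11=e, a(vowel)+6=g, n(cons)+11=y, d(cons)+11=o.

degyo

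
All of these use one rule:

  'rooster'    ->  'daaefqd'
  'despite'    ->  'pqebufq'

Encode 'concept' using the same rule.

Compare letters: r→d is +12, o→a is +12, o→a is +12 — a constant shift. It's a constant shift of +12 (ROT12).
On concept: c+12=o, o+12=a, n+12=z, c+12=o, e+12=q, p+12=b, t+12=f.

oazoqbf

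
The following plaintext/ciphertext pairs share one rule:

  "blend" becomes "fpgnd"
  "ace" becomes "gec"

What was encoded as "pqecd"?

The output letters match the input read backwards, each shifted +2: blend reversed is dnelb. Two steps: reverse the string, then apply a Caesar shift of +2.
Undoing it on pqecd: shift back: p−2=n, q−2=o, e−2=c, c−2=a, d−2=b → nocab; then reverse → bacon.

bacon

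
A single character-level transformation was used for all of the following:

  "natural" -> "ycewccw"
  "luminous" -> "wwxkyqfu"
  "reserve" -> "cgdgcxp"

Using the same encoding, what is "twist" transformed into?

eytue

Shifts by position in natural: pos 0: n→y (+11), pos 1: a→c (+2), pos 2: t→e (+11), pos 3: u→w (+2) — repeating every 2. It's a Vigenère-style cipher with numeric key [11,2]: position i shifts by key[i mod 2].
Applying it to twist: t+11=e, w+2=y, i+11=t, s+2=u, t+11=e.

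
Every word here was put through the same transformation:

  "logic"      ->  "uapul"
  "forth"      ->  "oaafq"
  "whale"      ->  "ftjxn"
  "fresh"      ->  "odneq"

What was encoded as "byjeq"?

Shifts by position in logic: pos 0: l→u (+9), pos 1: o→a (+12), pos 2: g→p (+9), pos 3: i→u (+12) — repeating every 2. A repeating key of period 2 is used — shifts +9, +12 over and over.
Reversing it on byjeq: b−9=s, y−12=m, j−9=a, e−12=s, q−9=h.

smash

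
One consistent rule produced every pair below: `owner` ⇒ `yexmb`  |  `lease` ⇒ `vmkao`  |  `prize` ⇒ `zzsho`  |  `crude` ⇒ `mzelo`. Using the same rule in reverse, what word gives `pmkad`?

feast

Shifts by position in owner: pos 0: o→y (+10), pos 1: w→e (+8), pos 2: n→x (+10), pos 3: e→m (+8) — repeating every 2. It's a Vigenère-style cipher with numeric key [10,8]: position i shifts by key[i mod 2].
Reversing it on pmkad: p−10=f, m−8=e, k−10=a, a−8=s, d−10=t.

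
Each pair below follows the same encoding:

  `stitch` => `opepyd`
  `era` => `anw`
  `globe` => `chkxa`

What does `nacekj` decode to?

Compare letters: s→o is +22, t→p is +22, i→e is +22 — a constant shift. Each letter is shifted forward by 22 in the alphabet (a Caesar shift of +22).
Decoding nacekj: n−22=r, a−22=e, c−22=g, e−22=i, k−22=o, j−22=n.

region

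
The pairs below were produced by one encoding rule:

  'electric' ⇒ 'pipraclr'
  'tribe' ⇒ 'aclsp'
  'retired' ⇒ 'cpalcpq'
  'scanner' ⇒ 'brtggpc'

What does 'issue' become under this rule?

e(4)→p(15) and l(11)→i(8) fit y≡25x+19 (mod 26); the inverse of 25 mod 26 is 25. Treating letters as 0–25, the rule is x ↦ 25x + 19 (mod 26).
Applying it to issue: i(8)→25·8+19≡11=l; s(18)→25·18+19≡1=b; s(18)→25·18+19≡1=b; u(20)→25·20+19≡25=z; e(4)→25·4+19≡15=p (all mod 26).

lbbzp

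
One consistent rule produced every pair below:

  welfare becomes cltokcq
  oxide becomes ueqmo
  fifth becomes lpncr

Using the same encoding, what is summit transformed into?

ybuvse

In welfare: w→c is +6, e→l is +7, l→t is +8, f→o is +9 — the shift increases by 1 each position. The shift increases by 1 at each position, starting from +6: 6, 7, 8, ….
On summit: s+6=y, u+7=b, m+8=u, m+9=v, i+10=s, t+11=e.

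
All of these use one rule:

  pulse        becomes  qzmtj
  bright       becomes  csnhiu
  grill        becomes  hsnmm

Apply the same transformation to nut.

The shift depends on letter class: consonant p→q is +1, but vowel u→z is +5. Vowels shift forward by 5 and consonants shift forward by 1.
Applying it to nut: n(cons)+1=o, u(vowel)+5=z, t(cons)+1=u.

ozu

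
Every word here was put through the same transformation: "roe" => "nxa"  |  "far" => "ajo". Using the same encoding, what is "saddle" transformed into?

nummjb

The output letters match the input read backwards, each shifted +9: roe reversed is eor. Two steps: reverse the string, then apply a Caesar shift of +9.
For saddle: reverse → elddas; then shift: e+9=n, l+9=u, d+9=m, d+9=m, a+9=j, s+9=b.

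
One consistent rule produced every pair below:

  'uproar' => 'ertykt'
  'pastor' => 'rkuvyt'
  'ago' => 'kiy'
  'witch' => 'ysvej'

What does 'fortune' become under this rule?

The shift depends on letter class: consonant p→r is +2, but vowel u→e is +10. Two shifts are in play — +10 for a/e/i/o/u, +2 for every other letter.
Applying it to fortune: f(cons)+2=h, o(vowel)+10=y, r(cons)+2=t, t(cons)+2=v, u(vowel)+10=e, n(cons)+2=p, e(vowel)+10=o.

hytvepo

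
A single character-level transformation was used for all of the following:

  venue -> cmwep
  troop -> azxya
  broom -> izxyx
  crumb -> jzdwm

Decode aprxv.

In venue: v→c is +7, e→m is +8, n→w is +9, u→e is +10 — the shift increases by 1 each position. Each letter shifts forward by (position + 7), i.e. 7, 8, 9, … — the shift grows by one for each successive letter.
Decoding aprxv: a−7=t, p−8=h, r−9=i, x−10=n, v−11=k.

think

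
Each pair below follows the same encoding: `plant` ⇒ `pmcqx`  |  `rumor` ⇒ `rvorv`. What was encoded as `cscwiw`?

In plant: p→p is +0, l→m is +1, a→c is +2, n→q is +3 — the shift increases by 1 each position. Each letter shifts forward by its position index (0, 1, 2, …) — the shift grows by one for each successive letter.
Reversing it on cscwiw: c−0=c, s−1=r, c−2=a, w−3=t, i−4=e, w−5=r.

crater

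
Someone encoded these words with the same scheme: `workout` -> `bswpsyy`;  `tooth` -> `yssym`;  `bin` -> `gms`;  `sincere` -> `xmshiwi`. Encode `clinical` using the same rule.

The shift depends on letter class: consonant w→b is +5, but vowel o→s is +4. Two shifts are in play — +4 for a/e/i/o/u, +5 for every other letter.
For clinical: c(cons)+5=h, l(cons)+5=q, i(vowel)+4=m, n(cons)+5=s, i(vowel)+4=m, c(cons)+5=h, a(vowel)+4=e, l(cons)+5=q.

hqmsmheq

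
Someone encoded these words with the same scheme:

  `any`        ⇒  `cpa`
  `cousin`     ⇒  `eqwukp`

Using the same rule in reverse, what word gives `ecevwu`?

Compare letters: a→c is +2, n→p is +2, y→a is +2 — a constant shift. This is a Caesar cipher with shift 2.
Reversing it on ecevwu: e−2=c, c−2=a, e−2=c, v−2=t, w−2=u, u−2=s.

cactus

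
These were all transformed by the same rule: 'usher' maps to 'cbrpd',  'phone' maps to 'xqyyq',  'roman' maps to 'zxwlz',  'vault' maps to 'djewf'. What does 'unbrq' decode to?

The shift increases by 1 at each position, starting from +8: 8, 9, 10, ….
Undoing it on unbrq: u−8=m, n−9=e, b−10=r, r−11=g, q−12=e.

merge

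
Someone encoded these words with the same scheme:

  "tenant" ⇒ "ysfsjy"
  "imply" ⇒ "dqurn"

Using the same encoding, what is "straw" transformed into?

The word is reversed, then every letter is shifted forward by 5.
On straw: reverse → warts; then shift: w+5=b, a+5=f, r+5=w, t+5=y, s+5=x.

bfwyx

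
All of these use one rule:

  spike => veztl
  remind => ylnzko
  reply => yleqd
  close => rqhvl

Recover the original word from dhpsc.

s(18)→v(21) and p(15)→e(4) fit y≡23x+23 (mod 26); the inverse of 23 mod 26 is 17. Each letter's alphabet position (a=0..z=25) is mapped through 23·x+23 mod 26 — an affine cipher.
Undoing it on dhpsc: d(3)→17·(3−23)≡24=y; h(7)→17·(7−23)≡14=o; p(15)→17·(15−23)≡20=u; s(18)→17·(18−23)≡19=t; c(2)→17·(2−23)≡7=h (all mod 26).

youth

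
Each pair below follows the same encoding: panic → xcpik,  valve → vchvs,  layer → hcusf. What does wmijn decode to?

swift

p(15)→x(23) and a(0)→c(2) fit y≡17x+2 (mod 26); the inverse of 17 mod 26 is 23. This is an affine cipher: with a=0,…,z=25, each position x becomes (17x+2) mod 26.
Undoing it on wmijn: w(22)→23·(22−2)≡18=s; m(12)→23·(12−2)≡22=w; i(8)→23·(8−2)≡8=i; j(9)→23·(9−2)≡5=f; n(13)→23·(13−2)≡19=t (all mod 26).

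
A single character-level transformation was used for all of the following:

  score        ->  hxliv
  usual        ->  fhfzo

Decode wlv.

Each pair mirrors across the alphabet (s↔h, c↔x, o↔l): positions sum to 25. Each letter is replaced by its mirror in the alphabet: a↔z, b↔y, c↔x, and so on (the Atbash cipher).
Decoding wlv: w↔d, l↔o, v↔e.

doe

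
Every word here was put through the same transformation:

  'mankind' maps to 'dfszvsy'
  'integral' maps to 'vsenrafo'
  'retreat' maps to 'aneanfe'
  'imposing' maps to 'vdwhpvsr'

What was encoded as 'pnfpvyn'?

Each letter's alphabet position (a=0..z=25) is mapped through 15·x+5 mod 26 — an affine cipher.
Decoding pnfpvyn: p(15)→7·(15−5)≡18=s; n(13)→7·(13−5)≡4=e; f(5)→7·(5−5)≡0=a; p(15)→7·(15−5)≡18=s; v(21)→7·(21−5)≡8=i; y(24)→7·(24−5)≡3=d; n(13)→7·(13−5)≡4=e (all mod 26).

seaside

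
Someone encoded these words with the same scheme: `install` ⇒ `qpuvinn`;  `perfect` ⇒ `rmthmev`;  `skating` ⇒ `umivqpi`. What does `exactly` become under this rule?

mzievna

The shift depends on letter class: consonant n→p is +2, but vowel i→q is +8. Two shifts are in play — +8 for a/e/i/o/u, +2 for every other letter.
Applying it to exactly: e(vowel)+8=m, x(cons)+2=z, a(vowel)+8=i, c(cons)+2=e, t(cons)+2=v, l(cons)+2=n, y(cons)+2=a.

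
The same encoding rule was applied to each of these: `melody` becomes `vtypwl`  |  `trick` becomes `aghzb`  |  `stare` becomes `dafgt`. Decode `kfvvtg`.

m(12)→v(21) and e(4)→t(19) fit y≡23x+5 (mod 26); the inverse of 23 mod 26 is 17. Treating letters as 0–25, the rule is x ↦ 23x + 5 (mod 26).
Reversing it on kfvvtg: k(10)→17·(10−5)≡7=h; f(5)→17·(5−5)≡0=a; v(21)→17·(21−5)≡12=m; v(21)→17·(21−5)≡12=m; t(19)→17·(19−5)≡4=e; g(6)→17·(6−5)≡17=r (all mod 26).

hammer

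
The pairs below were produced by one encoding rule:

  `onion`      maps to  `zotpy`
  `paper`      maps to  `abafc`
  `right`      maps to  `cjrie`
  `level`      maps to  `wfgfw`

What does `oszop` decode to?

A repeating key of period 2 is used — shifts +11, +1 over and over.
Reversing it on oszop: o−11=d, s−1=r, z−11=o, o−1=n, p−11=e.

drone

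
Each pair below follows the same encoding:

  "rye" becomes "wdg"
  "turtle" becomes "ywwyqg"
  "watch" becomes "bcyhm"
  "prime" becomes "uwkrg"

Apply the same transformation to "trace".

ywchg

Two shifts are in play — +2 for a/e/i/o/u, +5 for every other letter.
Applying it to trace: t(cons)+5=y, r(cons)+5=w, a(vowel)+2=c, c(cons)+5=h, e(vowel)+2=g.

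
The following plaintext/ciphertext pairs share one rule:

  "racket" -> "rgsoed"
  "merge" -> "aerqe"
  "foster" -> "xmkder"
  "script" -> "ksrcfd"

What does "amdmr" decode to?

motor

r(17)→r(17) and a(0)→g(6) fit y≡19x+6 (mod 26); the inverse of 19 mod 26 is 11. Each letter's alphabet position (a=0..z=25) is mapped through 19·x+6 mod 26 — an affine cipher.
Undoing it on amdmr: a(0)→11·(0−6)≡12=m; m(12)→11·(12−6)≡14=o; d(3)→11·(3−6)≡19=t; m(12)→11·(12−6)≡14=o; r(17)→11·(17−6)≡17=r (all mod 26).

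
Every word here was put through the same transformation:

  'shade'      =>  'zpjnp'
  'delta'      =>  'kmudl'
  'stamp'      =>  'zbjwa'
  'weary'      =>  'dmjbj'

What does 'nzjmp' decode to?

grace

Letter i (0-indexed) is shifted by i+7, so successive shifts are 7, 8, 9, ….
Reversing it on nzjmp: n−7=g, z−8=r, j−9=a, m−10=c, p−11=e.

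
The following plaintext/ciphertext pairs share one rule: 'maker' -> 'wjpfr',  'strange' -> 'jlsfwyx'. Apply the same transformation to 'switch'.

The output letters match the input read backwards, each shifted +5: maker reversed is rekam. Read the word backwards and shift each letter +5.
On switch: reverse → hctiws; then shift: h+5=m, c+5=h, t+5=y, i+5=n, w+5=b, s+5=x.

mhynbx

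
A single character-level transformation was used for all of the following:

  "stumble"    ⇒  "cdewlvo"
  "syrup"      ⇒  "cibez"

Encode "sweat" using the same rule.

cgokd

Compare letters: s→c is +10, t→d is +10, u→e is +10 — a constant shift. Every letter moves 10 places later in the alphabet, wrapping around z→a.
Applying it to sweat: s+10=c, w+10=g, e+10=o, a+10=k, t+10=d.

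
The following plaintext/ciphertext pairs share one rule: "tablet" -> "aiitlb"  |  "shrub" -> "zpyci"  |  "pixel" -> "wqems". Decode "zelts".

swell

Shifts by position in tablet: pos 0: t→a (+7), pos 1: a→i (+8), pos 2: b→i (+7), pos 3: l→t (+8) — repeating every 2. It's a Vigenère-style cipher with numeric key [7,8]: position i shifts by key[i mod 2].
Reversing it on zelts: z−7=s, e−8=w, l−7=e, t−8=l, s−7=l.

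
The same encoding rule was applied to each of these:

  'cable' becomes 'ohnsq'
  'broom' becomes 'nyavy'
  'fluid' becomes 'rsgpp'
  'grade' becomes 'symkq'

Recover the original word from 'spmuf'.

giant

The shifts repeat in a cycle of length 2: positions 0,1,… shift by +12, +7, then the pattern repeats.
Undoing it on spmuf: s−12=g, p−7=i, m−12=a, u−7=n, f−12=t.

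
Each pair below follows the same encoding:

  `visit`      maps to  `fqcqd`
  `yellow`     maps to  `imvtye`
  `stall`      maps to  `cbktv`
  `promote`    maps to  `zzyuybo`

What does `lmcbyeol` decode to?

Shifts by position in visit: pos 0: v→f (+10), pos 1: i→q (+8), pos 2: s→c (+10), pos 3: i→q (+8) — repeating every 2. It's a Vigenère-style cipher with numeric key [10,8]: position i shifts by key[i mod 2].
Reversing it on lmcbyeol: l−10=b, m−8=e, c−10=s, b−8=t, y−10=o, e−8=w, o−10=e, l−8=d.

bestowed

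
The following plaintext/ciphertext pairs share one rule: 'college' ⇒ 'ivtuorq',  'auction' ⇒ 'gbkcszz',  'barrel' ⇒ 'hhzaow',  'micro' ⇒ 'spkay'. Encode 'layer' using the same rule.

In college: c→i is +6, o→v is +7, l→t is +8, l→u is +9 — the shift increases by 1 each position. The shift increases by 1 at each position, starting from +6: 6, 7, 8, ….
Applying it to layer: l+6=r, a+7=h, y+8=g, e+9=n, r+10=b.

rhgnb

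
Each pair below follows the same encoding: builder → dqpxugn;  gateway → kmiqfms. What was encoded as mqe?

sea

The output letters match the input read backwards, each shifted +12: builder reversed is redliub. Two steps: reverse the string, then apply a Caesar shift of +12.
Reversing it on mqe: shift back: m−12=a, q−12=e, e−12=s → aes; then reverse → sea.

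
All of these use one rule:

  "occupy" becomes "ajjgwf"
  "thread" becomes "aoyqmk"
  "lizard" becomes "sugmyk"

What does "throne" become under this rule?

aoyauq

The shift depends on letter class: consonant c→j is +7, but vowel o→a is +12. Vowels shift forward by 12 and consonants shift forward by 7.
On throne: t(cons)+7=a, h(cons)+7=o, r(cons)+7=y, o(vowel)+12=a, n(cons)+7=u, e(vowel)+12=q.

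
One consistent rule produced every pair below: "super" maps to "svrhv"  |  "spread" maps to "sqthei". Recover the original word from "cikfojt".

In super: s→s is +0, u→v is +1, p→r is +2, e→h is +3 — the shift increases by 1 each position. The shift increases by 1 at each position, starting from +0: 0, 1, 2, ….
Reversing it on cikfojt: c−0=c, i−1=h, k−2=i, f−3=c, o−4=k, j−5=e, t−6=n.

chicken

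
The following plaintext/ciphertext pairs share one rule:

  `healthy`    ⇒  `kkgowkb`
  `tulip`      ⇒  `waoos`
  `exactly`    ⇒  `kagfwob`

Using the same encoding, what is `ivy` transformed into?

oyb

The shift depends on letter class: consonant h→k is +3, but vowel e→k is +6. Two shifts are in play — +6 for a/e/i/o/u, +3 for every other letter.
For ivy: i(vowel)+6=o, v(cons)+3=y, y(cons)+3=b.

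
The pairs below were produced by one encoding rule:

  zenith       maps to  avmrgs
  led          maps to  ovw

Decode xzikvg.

Each pair mirrors across the alphabet (z↔a, e↔v, n↔m): positions sum to 25. Each letter is replaced by its mirror in the alphabet: a↔z, b↔y, c↔x, and so on (the Atbash cipher).
Undoing it on xzikvg: x↔c, z↔a, i↔r, k↔p, v↔e, g↔t.

carpet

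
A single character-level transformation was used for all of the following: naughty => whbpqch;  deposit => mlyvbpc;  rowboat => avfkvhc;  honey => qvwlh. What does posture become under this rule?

yvbcbal

Vowels shift forward by 7 and consonants shift forward by 9.
Applying it to posture: p(cons)+9=y, o(vowel)+7=v, s(cons)+9=b, t(cons)+9=c, u(vowel)+7=b, r(cons)+9=a, e(vowel)+7=l.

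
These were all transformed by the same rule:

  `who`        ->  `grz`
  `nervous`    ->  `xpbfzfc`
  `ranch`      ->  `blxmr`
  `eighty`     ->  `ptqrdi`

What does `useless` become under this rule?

Vowels shift forward by 11 and consonants shift forward by 10.
Applying it to useless: u(vowel)+11=f, s(cons)+10=c, e(vowel)+11=p, l(cons)+10=v, e(vowel)+11=p, s(cons)+10=c, s(cons)+10=c.

fcpvpcc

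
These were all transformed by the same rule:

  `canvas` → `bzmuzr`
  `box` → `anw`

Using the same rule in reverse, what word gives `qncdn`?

rodeo

Compare letters: c→b is +25, a→z is +25, n→m is +25 — a constant shift. It's a constant shift of +25 (ROT25).
Undoing it on qncdn: q−25=r, n−25=o, c−25=d, d−25=e, n−25=o.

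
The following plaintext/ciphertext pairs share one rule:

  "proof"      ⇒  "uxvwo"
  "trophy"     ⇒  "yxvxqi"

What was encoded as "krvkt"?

flock

In proof: p→u is +5, r→x is +6, o→v is +7, o→w is +8 — the shift increases by 1 each position. Letter i (0-indexed) is shifted by i+5, so successive shifts are 5, 6, 7, ….
Undoing it on krvkt: k−5=f, r−6=l, v−7=o, k−8=c, t−9=k.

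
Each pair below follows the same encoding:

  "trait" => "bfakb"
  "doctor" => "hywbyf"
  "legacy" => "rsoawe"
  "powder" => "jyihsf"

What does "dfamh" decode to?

fraud

Each letter's alphabet position (a=0..z=25) is mapped through 11·x+0 mod 26 — an affine cipher.
Reversing it on dfamh: d(3)→19·(3−0)≡5=f; f(5)→19·(5−0)≡17=r; a(0)→19·(0−0)≡0=a; m(12)→19·(12−0)≡20=u; h(7)→19·(7−0)≡3=d (all mod 26).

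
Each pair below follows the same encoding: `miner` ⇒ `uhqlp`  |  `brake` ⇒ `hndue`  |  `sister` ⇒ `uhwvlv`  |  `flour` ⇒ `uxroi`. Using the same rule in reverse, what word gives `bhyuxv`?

survey

The output letters match the input read backwards, each shifted +3: miner reversed is renim. The word is reversed, then every letter is shifted forward by 3.
Reversing it on bhyuxv: shift back: b−3=y, h−3=e, y−3=v, u−3=r, x−3=u, v−3=s → yevrus; then reverse → survey.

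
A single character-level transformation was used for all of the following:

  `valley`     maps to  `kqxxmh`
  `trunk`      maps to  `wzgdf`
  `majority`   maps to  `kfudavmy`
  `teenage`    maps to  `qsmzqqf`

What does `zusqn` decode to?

The output letters match the input read backwards, each shifted +12: valley reversed is yellav. Read the word backwards and shift each letter +12.
Undoing it on zusqn: shift back: z−12=n, u−12=i, s−12=g, q−12=e, n−12=b → nigeb; then reverse → begin.

begin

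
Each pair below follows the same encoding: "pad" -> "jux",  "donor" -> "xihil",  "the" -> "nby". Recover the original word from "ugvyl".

amber

Compare letters: p→j is +20, a→u is +20, d→x is +20 — a constant shift. Every letter moves 20 places later in the alphabet, wrapping around z→a.
Reversing it on ugvyl: u−20=a, g−20=m, v−20=b, y−20=e, l−20=r.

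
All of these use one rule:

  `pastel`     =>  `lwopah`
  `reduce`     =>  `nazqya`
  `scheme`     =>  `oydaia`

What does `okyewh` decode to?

social

Compare letters: p→l is +22, a→w is +22, s→o is +22 — a constant shift. Each letter is shifted forward by 22 in the alphabet (a Caesar shift of +22).
Undoing it on okyewh: o−22=s, k−22=o, y−22=c, e−22=i, w−22=a, h−22=l.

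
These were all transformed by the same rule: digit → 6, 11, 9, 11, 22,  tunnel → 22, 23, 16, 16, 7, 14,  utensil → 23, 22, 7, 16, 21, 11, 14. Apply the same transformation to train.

d is letter #4 and maps to 6: an offset of 2. The number is (letter's place in the alphabet, a=1) + 2.
Applying it to train: t=20→22, r=18→20, a=1→3, i=9→11, n=14→16.

22, 20, 3, 11, 16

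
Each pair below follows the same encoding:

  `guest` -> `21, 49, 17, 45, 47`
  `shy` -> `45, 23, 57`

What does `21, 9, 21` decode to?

gag

g(#7)→21 and u(#21)→49: differences scale by 2, so n = 2·pos + 7. Each letter becomes 2×(its alphabet position, a=1..z=26) + 7.
Undoing it on 21, 9, 21: 21→(21−7)÷2=7=g, 9→(9−7)÷2=1=a, 21→(21−7)÷2=7=g.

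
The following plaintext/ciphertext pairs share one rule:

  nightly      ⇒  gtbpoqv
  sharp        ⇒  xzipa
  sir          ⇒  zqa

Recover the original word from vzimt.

learn

Read the word backwards and shift each letter +8.
Decoding vzimt: shift back: v−8=n, z−8=r, i−8=a, m−8=e, t−8=l → nrael; then reverse → learn.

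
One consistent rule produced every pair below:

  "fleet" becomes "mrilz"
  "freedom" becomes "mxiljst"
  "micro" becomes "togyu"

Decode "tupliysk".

Shifts by position in fleet: pos 0: f→m (+7), pos 1: l→r (+6), pos 2: e→i (+4), pos 3: e→l (+7), pos 4: t→z (+6) — repeating every 3. A repeating key of period 3 is used — shifts +7, +6, +4 over and over.
Undoing it on tupliysk: t−7=m, u−6=o, p−4=l, l−7=e, i−6=c, y−4=u, s−7=l, k−6=e.

molecule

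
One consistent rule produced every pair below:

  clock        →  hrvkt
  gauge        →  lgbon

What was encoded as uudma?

power

In clock: c→h is +5, l→r is +6, o→v is +7, c→k is +8 — the shift increases by 1 each position. Letter i (0-indexed) is shifted by i+5, so successive shifts are 5, 6, 7, ….
Undoing it on uudma: u−5=p, u−6=o, d−7=w, m−8=e, a−9=r.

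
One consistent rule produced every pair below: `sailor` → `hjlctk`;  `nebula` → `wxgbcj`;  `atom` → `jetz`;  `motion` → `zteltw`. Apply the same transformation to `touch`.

etbdo

s(18)→h(7) and a(0)→j(9) fit y≡23x+9 (mod 26); the inverse of 23 mod 26 is 17. This is an affine cipher: with a=0,…,z=25, each position x becomes (23x+9) mod 26.
For touch: t(19)→23·19+9≡4=e; o(14)→23·14+9≡19=t; u(20)→23·20+9≡1=b; c(2)→23·2+9≡3=d; h(7)→23·7+9≡14=o (all mod 26).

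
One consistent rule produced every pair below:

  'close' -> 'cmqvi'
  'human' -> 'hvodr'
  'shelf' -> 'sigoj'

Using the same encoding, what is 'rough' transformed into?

The shift increases by 1 at each position, starting from +0: 0, 1, 2, ….
On rough: r+0=r, o+1=p, u+2=w, g+3=j, h+4=l.

rpwjl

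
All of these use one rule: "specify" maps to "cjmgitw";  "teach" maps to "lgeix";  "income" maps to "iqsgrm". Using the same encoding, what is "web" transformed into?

The output letters match the input read backwards, each shifted +4: specify reversed is yficeps. The word is reversed, then every letter is shifted forward by 4.
For web: reverse → bew; then shift: b+4=f, e+4=i, w+4=a.

fia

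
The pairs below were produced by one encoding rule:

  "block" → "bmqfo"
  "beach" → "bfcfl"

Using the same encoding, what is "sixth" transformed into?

In block: b→b is +0, l→m is +1, o→q is +2, c→f is +3 — the shift increases by 1 each position. Letter i (0-indexed) is shifted by i+0, so successive shifts are 0, 1, 2, ….
Applying it to sixth: s+0=s, i+1=j, x+2=z, t+3=w, h+4=l.

sjzwl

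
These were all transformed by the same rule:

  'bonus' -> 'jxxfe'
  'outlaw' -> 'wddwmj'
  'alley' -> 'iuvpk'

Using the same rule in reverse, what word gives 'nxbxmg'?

Letter i (0-indexed) is shifted by i+8, so successive shifts are 8, 9, 10, ….
Reversing it on nxbxmg: n−8=f, x−9=o, b−10=r, x−11=m, m−12=a, g−13=t.

format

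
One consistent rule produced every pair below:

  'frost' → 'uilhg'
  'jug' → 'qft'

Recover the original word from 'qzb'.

Letters are reflected about the middle of the alphabet (position → 25−position): Atbash.
Reversing it on qzb: q↔j, z↔a, b↔y.

jay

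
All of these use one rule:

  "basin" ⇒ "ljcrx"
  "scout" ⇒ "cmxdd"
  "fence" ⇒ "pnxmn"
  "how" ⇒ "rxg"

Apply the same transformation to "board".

lxjbn

Vowels shift forward by 9 and consonants shift forward by 10.
For board: b(cons)+10=l, o(vowel)+9=x, a(vowel)+9=j, r(cons)+10=b, d(cons)+10=n.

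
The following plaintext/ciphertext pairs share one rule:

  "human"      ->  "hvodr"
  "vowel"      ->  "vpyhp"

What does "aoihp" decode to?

angel

In human: h→h is +0, u→v is +1, m→o is +2, a→d is +3 — the shift increases by 1 each position. The shift increases by 1 at each position, starting from +0: 0, 1, 2, ….
Decoding aoihp: a−0=a, o−1=n, i−2=g, h−3=e, p−4=l.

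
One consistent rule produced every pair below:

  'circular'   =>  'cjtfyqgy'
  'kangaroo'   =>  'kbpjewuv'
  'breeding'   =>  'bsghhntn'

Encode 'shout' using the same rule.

In circular: c→c is +0, i→j is +1, r→t is +2, c→f is +3 — the shift increases by 1 each position. The shift increases by 1 at each position, starting from +0: 0, 1, 2, ….
For shout: s+0=s, h+1=i, o+2=q, u+3=x, t+4=x.

siqxx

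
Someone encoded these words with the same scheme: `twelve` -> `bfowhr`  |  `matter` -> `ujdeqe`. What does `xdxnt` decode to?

punch

The shift increases by 1 at each position, starting from +8: 8, 9, 10, ….
Decoding xdxnt: x−8=p, d−9=u, x−10=n, n−11=c, t−12=h.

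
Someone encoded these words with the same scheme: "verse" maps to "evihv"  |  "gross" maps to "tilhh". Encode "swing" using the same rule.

hdrmt

Each pair mirrors across the alphabet (v↔e, e↔v, r↔i): positions sum to 25. Each letter is replaced by its mirror in the alphabet: a↔z, b↔y, c↔x, and so on (the Atbash cipher).
For swing: s↔h, w↔d, i↔r, n↔m, g↔t.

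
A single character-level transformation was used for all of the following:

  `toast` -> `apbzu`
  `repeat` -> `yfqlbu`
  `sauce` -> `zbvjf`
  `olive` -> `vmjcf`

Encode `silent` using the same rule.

A repeating key of period 3 is used — shifts +7, +1, +1 over and over.
On silent: s+7=z, i+1=j, l+1=m, e+7=l, n+1=o, t+1=u.

zjmlou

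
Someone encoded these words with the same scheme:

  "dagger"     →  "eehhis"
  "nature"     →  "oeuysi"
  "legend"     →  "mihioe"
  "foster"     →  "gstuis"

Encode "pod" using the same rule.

qse

The shift depends on letter class: consonant d→e is +1, but vowel a→e is +4. Vowels shift forward by 4 and consonants shift forward by 1.
Applying it to pod: p(cons)+1=q, o(vowel)+4=s, d(cons)+1=e.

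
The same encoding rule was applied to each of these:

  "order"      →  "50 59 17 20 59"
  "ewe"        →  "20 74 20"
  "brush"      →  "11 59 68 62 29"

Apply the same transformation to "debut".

o(#15)→50 and r(#18)→59: differences scale by 3, so n = 3·pos + 5. With a=1..z=26, the number is 3·pos + 5.
Applying it to debut: d=4→17, e=5→20, b=2→11, u=21→68, t=20→65.

17 20 11 68 65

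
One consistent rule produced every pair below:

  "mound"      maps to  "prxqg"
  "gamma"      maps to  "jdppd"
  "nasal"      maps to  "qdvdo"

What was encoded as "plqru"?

minor

Compare letters: m→p is +3, o→r is +3, u→x is +3 — a constant shift. It's a constant shift of +3 (ROT3).
Reversing it on plqru: p−3=m, l−3=i, q−3=n, r−3=o, u−3=r.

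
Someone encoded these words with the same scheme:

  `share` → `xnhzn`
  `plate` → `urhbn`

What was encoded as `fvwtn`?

apple

The shift increases by 1 at each position, starting from +5: 5, 6, 7, ….
Reversing it on fvwtn: f−5=a, v−6=p, w−7=p, t−8=l, n−9=e.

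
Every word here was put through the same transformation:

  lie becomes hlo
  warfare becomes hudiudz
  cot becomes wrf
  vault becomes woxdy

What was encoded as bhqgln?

kidney

Read the word backwards and shift each letter +3.
Decoding bhqgln: shift back: b−3=y, h−3=e, q−3=n, g−3=d, l−3=i, n−3=k → yendik; then reverse → kidney.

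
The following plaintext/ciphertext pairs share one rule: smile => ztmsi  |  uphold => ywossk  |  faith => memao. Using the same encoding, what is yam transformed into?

Vowels shift forward by 4 and consonants shift forward by 7.
On yam: y(cons)+7=f, a(vowel)+4=e, m(cons)+7=t.

fet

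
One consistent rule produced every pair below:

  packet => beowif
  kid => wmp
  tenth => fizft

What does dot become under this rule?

The shift depends on letter class: consonant p→b is +12, but vowel a→e is +4. Vowels shift forward by 4 and consonants shift forward by 12.
On dot: d(cons)+12=p, o(vowel)+4=s, t(cons)+12=f.

psf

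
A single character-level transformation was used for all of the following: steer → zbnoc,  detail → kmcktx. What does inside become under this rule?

In steer: s→z is +7, t→b is +8, e→n is +9, e→o is +10 — the shift increases by 1 each position. The shift increases by 1 at each position, starting from +7: 7, 8, 9, ….
Applying it to inside: i+7=p, n+8=v, s+9=b, i+10=s, d+11=o, e+12=q.

pvbsoq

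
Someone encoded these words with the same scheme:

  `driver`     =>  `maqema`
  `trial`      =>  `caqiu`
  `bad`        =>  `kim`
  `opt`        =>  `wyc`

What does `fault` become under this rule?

oicuc

The shift depends on letter class: consonant d→m is +9, but vowel i→q is +8. Vowels shift forward by 8 and consonants shift forward by 9.
Applying it to fault: f(cons)+9=o, a(vowel)+8=i, u(vowel)+8=c, l(cons)+9=u, t(cons)+9=c.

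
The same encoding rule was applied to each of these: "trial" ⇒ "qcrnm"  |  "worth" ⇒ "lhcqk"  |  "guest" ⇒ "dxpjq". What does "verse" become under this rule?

t(19)→q(16) and r(17)→c(2) fit y≡7x+13 (mod 26); the inverse of 7 mod 26 is 15. Treating letters as 0–25, the rule is x ↦ 7x + 13 (mod 26).
On verse: v(21)→7·21+13≡4=e; e(4)→7·4+13≡15=p; r(17)→7·17+13≡2=c; s(18)→7·18+13≡9=j; e(4)→7·4+13≡15=p (all mod 26).

epcjp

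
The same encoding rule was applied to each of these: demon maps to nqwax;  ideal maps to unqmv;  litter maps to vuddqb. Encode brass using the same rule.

lbmcc

The shift depends on letter class: consonant d→n is +10, but vowel e→q is +12. Two shifts are in play — +12 for a/e/i/o/u, +10 for every other letter.
Applying it to brass: b(cons)+10=l, r(cons)+10=b, a(vowel)+12=m, s(cons)+10=c, s(cons)+10=c.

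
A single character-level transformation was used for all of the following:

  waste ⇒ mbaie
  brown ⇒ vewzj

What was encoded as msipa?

The output letters match the input read backwards, each shifted +8: waste reversed is etsaw. Read the word backwards and shift each letter +8.
Undoing it on msipa: shift back: m−8=e, s−8=k, i−8=a, p−8=h, a−8=s → ekahs; then reverse → shake.

shake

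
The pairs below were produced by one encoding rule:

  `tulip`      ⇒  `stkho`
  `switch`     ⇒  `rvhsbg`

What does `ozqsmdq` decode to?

Compare letters: t→s is +25, u→t is +25, l→k is +25 — a constant shift. This is a Caesar cipher with shift 25.
Reversing it on ozqsmdq: o−25=p, z−25=a, q−25=r, s−25=t, m−25=n, d−25=e, q−25=r.

partner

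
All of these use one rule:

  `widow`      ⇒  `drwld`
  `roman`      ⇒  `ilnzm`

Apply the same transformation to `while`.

Each pair mirrors across the alphabet (w↔d, i↔r, d↔w): positions sum to 25. Letters are reflected about the middle of the alphabet (position → 25−position): Atbash.
For while: w↔d, h↔s, i↔r, l↔o, e↔v.

dsrov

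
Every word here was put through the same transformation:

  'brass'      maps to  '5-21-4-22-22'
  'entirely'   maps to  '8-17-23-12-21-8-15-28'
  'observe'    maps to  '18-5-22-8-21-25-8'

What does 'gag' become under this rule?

b is letter #2 and maps to 5: an offset of 3. The number is (letter's place in the alphabet, a=1) + 3.
For gag: g=7→10, a=1→4, g=7→10.

10-4-10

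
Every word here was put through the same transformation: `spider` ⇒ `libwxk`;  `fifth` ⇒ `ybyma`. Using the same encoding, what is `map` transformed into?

It's a constant shift of +19 (ROT19).
Applying it to map: m+19=f, a+19=t, p+19=i.

fti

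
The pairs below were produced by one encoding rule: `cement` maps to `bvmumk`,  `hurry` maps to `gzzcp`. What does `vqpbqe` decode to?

Read the word backwards and shift each letter +8.
Undoing it on vqpbqe: shift back: v−8=n, q−8=i, p−8=h, b−8=t, q−8=i, e−8=w → nihtiw; then reverse → within.

within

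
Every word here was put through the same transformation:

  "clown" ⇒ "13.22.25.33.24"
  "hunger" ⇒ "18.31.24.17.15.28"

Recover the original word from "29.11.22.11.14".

c is letter #3 and maps to 13: an offset of 10. Letters become their 1-based position plus 10 (so a→11, b→12, …).
Reversing it on 29.11.22.11.14: 29→(29−10)÷1=19=s, 11→(11−10)÷1=1=a, 22→(22−10)÷1=12=l, 11→(11−10)÷1=1=a, 14→(14−10)÷1=4=d.

salad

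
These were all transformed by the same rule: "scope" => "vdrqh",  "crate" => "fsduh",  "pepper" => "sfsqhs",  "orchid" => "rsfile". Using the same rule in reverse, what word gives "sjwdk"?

pitch

Shifts by position in scope: pos 0: s→v (+3), pos 1: c→d (+1), pos 2: o→r (+3), pos 3: p→q (+1) — repeating every 2. The shifts repeat in a cycle of length 2: positions 0,1,… shift by +3, +1, then the pattern repeats.
Reversing it on sjwdk: s−3=p, j−1=i, w−3=t, d−1=c, k−3=h.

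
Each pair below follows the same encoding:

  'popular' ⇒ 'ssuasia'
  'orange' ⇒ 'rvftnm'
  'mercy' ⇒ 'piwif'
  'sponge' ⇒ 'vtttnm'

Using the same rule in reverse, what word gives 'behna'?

In popular: p→s is +3, o→s is +4, p→u is +5, u→a is +6 — the shift increases by 1 each position. Each letter shifts forward by (position + 3), i.e. 3, 4, 5, … — the shift grows by one for each successive letter.
Decoding behna: b−3=y, e−4=a, h−5=c, n−6=h, a−7=t.

yacht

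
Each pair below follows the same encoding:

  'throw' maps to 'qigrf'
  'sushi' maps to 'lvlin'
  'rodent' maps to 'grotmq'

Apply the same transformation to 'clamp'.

t(19)→q(16) and h(7)→i(8) fit y≡5x+25 (mod 26); the inverse of 5 mod 26 is 21. Each letter's alphabet position (a=0..z=25) is mapped through 5·x+25 mod 26 — an affine cipher.
For clamp: c(2)→5·2+25≡9=j; l(11)→5·11+25≡2=c; a(0)→5·0+25≡25=z; m(12)→5·12+25≡7=h; p(15)→5·15+25≡22=w (all mod 26).

jczhw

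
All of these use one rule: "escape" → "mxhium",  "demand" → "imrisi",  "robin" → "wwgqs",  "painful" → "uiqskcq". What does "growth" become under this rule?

lwwbym

The shift depends on letter class: consonant s→x is +5, but vowel e→m is +8. The rule splits by letter class: vowels +8, consonants +5.
Applying it to growth: g(cons)+5=l, r(cons)+5=w, o(vowel)+8=w, w(cons)+5=b, t(cons)+5=y, h(cons)+5=m.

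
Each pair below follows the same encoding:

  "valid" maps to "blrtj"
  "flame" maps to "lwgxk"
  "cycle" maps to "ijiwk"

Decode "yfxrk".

surge

Shifts by position in valid: pos 0: v→b (+6), pos 1: a→l (+11), pos 2: l→r (+6), pos 3: i→t (+11) — repeating every 2. It's a Vigenère-style cipher with numeric key [6,11]: position i shifts by key[i mod 2].
Undoing it on yfxrk: y−6=s, f−11=u, x−6=r, r−11=g, k−6=e.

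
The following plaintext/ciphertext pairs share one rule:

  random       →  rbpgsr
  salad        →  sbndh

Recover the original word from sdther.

scream

In random: r→r is +0, a→b is +1, n→p is +2, d→g is +3 — the shift increases by 1 each position. The shift increases by 1 at each position, starting from +0: 0, 1, 2, ….
Decoding sdther: s−0=s, d−1=c, t−2=r, h−3=e, e−4=a, r−5=m.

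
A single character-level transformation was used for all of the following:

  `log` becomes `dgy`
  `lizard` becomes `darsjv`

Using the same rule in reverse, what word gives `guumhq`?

occupy

Compare letters: l→d is +18, o→g is +18, g→y is +18 — a constant shift. Each letter is shifted forward by 18 in the alphabet (a Caesar shift of +18).
Undoing it on guumhq: g−18=o, u−18=c, u−18=c, m−18=u, h−18=p, q−18=y.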